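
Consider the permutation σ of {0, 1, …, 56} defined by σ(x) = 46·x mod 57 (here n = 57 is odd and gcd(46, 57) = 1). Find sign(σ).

-1

Orbit of 31 under x↦46x: [31, 1, 46, 7, 37, 49]… (length divides ord_57(46)).
Cycle type of π: 6×9 + 1×3; total 12 cycles.
n − c = 57 − 12 = 45; sign = (−1)^45 = -1.
(46|57)_J = -1 (Zolotarev's lemma cross-check).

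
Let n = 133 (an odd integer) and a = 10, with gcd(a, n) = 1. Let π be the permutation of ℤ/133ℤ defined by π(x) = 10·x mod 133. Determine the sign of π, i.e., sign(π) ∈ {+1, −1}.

+1

Start at x=108: 108 → 16 → 27 → 4 → 40 → 1 → 10 → … (one orbit).
Cycle lengths of π_10 on ℤ/133ℤ: [18, 18, 18, 18, 18, 18, 18, 6, 1]; 9 cycles in total.
133 − 9 = 124 transpositions; sign(π) = (−1)^124 = +1.
Via Zolotarev, sign(π_{10}) = (10|133) = +1.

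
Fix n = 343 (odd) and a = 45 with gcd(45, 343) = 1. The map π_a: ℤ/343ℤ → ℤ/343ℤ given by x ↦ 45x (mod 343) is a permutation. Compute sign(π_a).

-1

Start at x=281: 281 → 297 → 331 → 146 → 53 → 327 → 309 → … (one orbit).
Cycle lengths of π_45 on ℤ/343ℤ: [294, 42, 6, 1]; 4 cycles in total.
343 − 4 = 339 transpositions; sign(π) = (−1)^339 = -1.
The Jacobi symbol (45|343) = -1 (Zolotarev) agrees.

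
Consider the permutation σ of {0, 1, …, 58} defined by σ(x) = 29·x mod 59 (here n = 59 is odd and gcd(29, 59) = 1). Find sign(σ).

Trace 3: π^k(3) = [3, 28, 45, 7, 26, 46, 36] for k=0..6.
π_29 has 3 disjoint cycles with lengths [29, 29, 1] on {0,…,58}.
Σ(ℓ_i−1) = 59−3 = 56; sign = (−1)^56 = +1.

+1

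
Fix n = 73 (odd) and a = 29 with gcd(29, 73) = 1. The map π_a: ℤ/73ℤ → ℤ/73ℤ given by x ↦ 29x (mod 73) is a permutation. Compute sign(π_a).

Orbit of 2 under x↦29x: [2, 58, 3, 14, 41, 21, 25]… (length divides ord_73(29)).
Cycle lengths of π_29 on ℤ/73ℤ: [72, 1]; 2 cycles in total.
With 2 cycles on 73 points, sign = (−1)^{73−2} = -1.

-1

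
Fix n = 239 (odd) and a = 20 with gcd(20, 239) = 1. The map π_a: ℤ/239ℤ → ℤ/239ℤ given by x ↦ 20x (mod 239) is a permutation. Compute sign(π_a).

Orbit of 157 under x↦20x: [157, 33, 182, 55, 144, 12, 1]… (length divides ord_239(20)).
The orbit structure of x ↦ 20x mod 239: 3 orbits of sizes [119, 119, 1].
n − c = 239 − 3 = 236; sign = (−1)^236 = +1.
(20|239)_J = +1 (Zolotarev's lemma cross-check).

+1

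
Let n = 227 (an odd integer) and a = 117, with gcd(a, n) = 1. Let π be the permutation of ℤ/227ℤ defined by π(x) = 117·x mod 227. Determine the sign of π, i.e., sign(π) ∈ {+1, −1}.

Orbit of 212 under x↦117x: [212, 61, 100, 123, 90, 88, 81]… (length divides ord_227(117)).
The orbit structure of x ↦ 117x mod 227: 2 orbits of sizes [226, 1].
227 − 2 = 225 transpositions; sign(π) = (−1)^225 = -1.
Check: (117/227) = -1 by Zolotarev.

-1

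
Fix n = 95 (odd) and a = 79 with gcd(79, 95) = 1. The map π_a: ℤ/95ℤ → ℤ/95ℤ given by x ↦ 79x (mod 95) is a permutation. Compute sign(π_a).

-1

Orbit of 29 under x↦79x: [29, 11, 14, 61, 69, 36, 89]… (length divides ord_95(79)).
Cycle type of π: 18×5 + 2×2 + 1; total 8 cycles.
With 8 cycles on 95 points, sign = (−1)^{95−8} = -1.
Via Zolotarev, sign(π_{79}) = (79|95) = -1.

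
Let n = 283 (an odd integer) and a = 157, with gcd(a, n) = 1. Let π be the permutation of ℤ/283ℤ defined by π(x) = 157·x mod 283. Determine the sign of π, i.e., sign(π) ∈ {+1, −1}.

Trace 70: π^k(70) = [70, 236, 262, 99, 261, 225, 233] for k=0..6.
Cycle lengths of π_157 on ℤ/283ℤ: [141, 141, 1]; 3 cycles in total.
With 3 cycles on 283 points, sign = (−1)^{283−3} = +1.
Zolotarev: (157|283) = +1, matching the cycle-count sign.

+1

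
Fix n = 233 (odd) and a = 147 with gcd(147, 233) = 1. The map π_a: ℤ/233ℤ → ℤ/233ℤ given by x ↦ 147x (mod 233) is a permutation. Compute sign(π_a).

-1

Start at x=75: 75 → 74 → 160 → 220 → 186 → 81 → 24 → … (one orbit).
π_147 has 2 disjoint cycles with lengths [232, 1] on {0,…,232}.
2 cycles on 233: each ℓ→(−1)^(ℓ−1), product (−1)^231 = -1.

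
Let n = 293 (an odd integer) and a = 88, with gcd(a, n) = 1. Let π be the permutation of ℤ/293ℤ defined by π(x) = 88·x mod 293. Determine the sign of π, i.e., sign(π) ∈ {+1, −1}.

+1

Orbit of 202 under x↦88x: [202, 196, 254, 84, 67, 36, 238]… (length divides ord_293(88)).
The orbit structure of x ↦ 88x mod 293: 3 orbits of sizes [146, 146, 1].
293 − 3 = 290 transpositions; sign(π) = (−1)^290 = +1.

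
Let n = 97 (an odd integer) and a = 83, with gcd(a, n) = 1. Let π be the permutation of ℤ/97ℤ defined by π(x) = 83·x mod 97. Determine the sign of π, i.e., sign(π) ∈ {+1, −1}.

-1

Start at x=69: 69 → 4 → 41 → 8 → 82 → 16 → 67 → … (one orbit).
The orbit structure of x ↦ 83x mod 97: 2 orbits of sizes [96, 1].
n − c = 97 − 2 = 95; sign = (−1)^95 = -1.
Check: (83/97) = -1 by Zolotarev.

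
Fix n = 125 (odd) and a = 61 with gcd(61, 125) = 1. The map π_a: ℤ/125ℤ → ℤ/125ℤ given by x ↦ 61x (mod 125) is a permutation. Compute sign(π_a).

Trace 26: π^k(26) = [26, 86, 121, 6, 116, 76, 11] for k=0..6.
Cycle type of π: 25×4 + 5×4 + 1×5; total 13 cycles.
With 13 cycles on 125 points, sign = (−1)^{125−13} = +1.
Via Zolotarev, sign(π_{61}) = (61|125) = +1.

+1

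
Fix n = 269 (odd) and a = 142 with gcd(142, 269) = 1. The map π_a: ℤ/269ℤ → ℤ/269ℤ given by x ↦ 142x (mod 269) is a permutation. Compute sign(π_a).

Trace 41: π^k(41) = [41, 173, 87, 249, 119, 220, 36] for k=0..6.
π_142 has 5 disjoint cycles with lengths [67, 67, 67, 67, 1] on {0,…,268}.
269 − 5 = 264 transpositions; sign(π) = (−1)^264 = +1.

+1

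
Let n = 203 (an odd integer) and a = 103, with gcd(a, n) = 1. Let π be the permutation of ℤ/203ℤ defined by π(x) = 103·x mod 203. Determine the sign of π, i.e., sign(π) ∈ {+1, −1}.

-1

Start at x=88: 88 → 132 → 198 → 94 → 141 → 110 → 165 → … (one orbit).
Cycle lengths of π_103 on ℤ/203ℤ: [42, 42, 42, 42, 7, 7, 7, 7, 6, 1]; 10 cycles in total.
With 10 cycles on 203 points, sign = (−1)^{203−10} = -1.
Check: (103/203) = -1 by Zolotarev.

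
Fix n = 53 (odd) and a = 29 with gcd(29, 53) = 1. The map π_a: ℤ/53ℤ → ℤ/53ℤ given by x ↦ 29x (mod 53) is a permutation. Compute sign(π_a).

+1

Trace 11: π^k(11) = [11, 1, 29, 46, 9, 49, 43] for k=0..6.
Cycle lengths of π_29 on ℤ/53ℤ: [26, 26, 1]; 3 cycles in total.
n − c = 53 − 3 = 50; sign = (−1)^50 = +1.
Via Zolotarev, sign(π_{29}) = (29|53) = +1.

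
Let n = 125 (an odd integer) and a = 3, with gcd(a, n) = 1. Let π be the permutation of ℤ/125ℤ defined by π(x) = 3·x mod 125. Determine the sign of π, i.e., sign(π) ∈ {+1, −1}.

-1

Orbit of 36 under x↦3x: [36, 108, 74, 97, 41, 123, 119]… (length divides ord_125(3)).
4 cycles of lengths [100, 20, 4, 1].
With 4 cycles on 125 points, sign = (−1)^{125−4} = -1.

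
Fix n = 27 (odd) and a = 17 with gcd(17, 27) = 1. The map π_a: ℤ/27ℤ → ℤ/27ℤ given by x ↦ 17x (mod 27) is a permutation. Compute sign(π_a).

Trace 19: π^k(19) = [19, 26, 10, 8, 1, 17] for k=0..5.
8 cycles of lengths [6, 6, 6, 2, 2, 2, 2, 1].
27 − 8 = 19 transpositions; sign(π) = (−1)^19 = -1.

-1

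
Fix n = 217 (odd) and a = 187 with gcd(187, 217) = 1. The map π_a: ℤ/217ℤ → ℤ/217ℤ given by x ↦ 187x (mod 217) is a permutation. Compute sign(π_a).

-1

Trace 125: π^k(125) = [125, 156, 94, 1, 187, 32] for k=0..5.
62 cycles of lengths [6, 6, 6, 6, 6, 6, 6, 6, 6, 6, 6, 6, 6, 6, 6, 6, 6, 6, 6, 6, 6, 6, 6, 6, 6, 6, 6, 6, 6, 6, 6, 1, 1, 1, 1, 1, 1, 1, 1, 1, 1, 1, 1, 1, 1, 1, 1, 1, 1, 1, 1, 1, 1, 1, 1, 1, 1, 1, 1, 1, 1, 1].
Σ(ℓ_i−1) = 217−62 = 155; sign = (−1)^155 = -1.
Check: (187/217) = -1 by Zolotarev.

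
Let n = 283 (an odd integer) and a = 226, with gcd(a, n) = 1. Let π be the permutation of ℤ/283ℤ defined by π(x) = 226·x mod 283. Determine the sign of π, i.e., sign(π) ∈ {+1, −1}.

-1

Trace 242: π^k(242) = [242, 73, 84, 23, 104, 15, 277] for k=0..6.
2 cycles of lengths [282, 1].
2 cycles on 283: each ℓ→(−1)^(ℓ−1), product (−1)^281 = -1.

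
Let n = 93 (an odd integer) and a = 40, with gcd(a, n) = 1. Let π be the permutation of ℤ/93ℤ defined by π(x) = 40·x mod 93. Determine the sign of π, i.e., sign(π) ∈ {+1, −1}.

+1

Trace 4: π^k(4) = [4, 67, 76, 64, 49, 7, 1] for k=0..6.
The orbit structure of x ↦ 40x mod 93: 9 orbits of sizes [15, 15, 15, 15, 15, 15, 1, 1, 1].
93 − 9 = 84 transpositions; sign(π) = (−1)^84 = +1.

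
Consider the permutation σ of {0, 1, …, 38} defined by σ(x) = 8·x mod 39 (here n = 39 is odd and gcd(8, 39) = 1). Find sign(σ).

+1

Start at x=1: 1 → 8 → 25 → 5 → 1 (one orbit).
11 cycles of lengths [4, 4, 4, 4, 4, 4, 4, 4, 4, 2, 1].
sign(π) = (−1)^{n − #cycles} = (−1)^{39−11} = (−1)^28 = +1.
Zolotarev: (8|39) = +1, matching the cycle-count sign.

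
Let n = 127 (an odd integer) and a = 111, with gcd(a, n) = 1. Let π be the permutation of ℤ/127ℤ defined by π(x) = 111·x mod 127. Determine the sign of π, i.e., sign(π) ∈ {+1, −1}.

-1

Trace 64: π^k(64) = [64, 119, 1, 111, 2, 95, 4] for k=0..6.
10 cycles of lengths [14, 14, 14, 14, 14, 14, 14, 14, 14, 1].
With 10 cycles on 127 points, sign = (−1)^{127−10} = -1.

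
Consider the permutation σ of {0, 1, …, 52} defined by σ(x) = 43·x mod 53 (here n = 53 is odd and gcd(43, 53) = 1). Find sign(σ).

+1

Orbit of 52 under x↦43x: [52, 10, 6, 46, 17, 42, 4]… (length divides ord_53(43)).
Cycle type of π: 26×2 + 1; total 3 cycles.
Σ(ℓ_i−1) = 53−3 = 50; sign = (−1)^50 = +1.
Zolotarev: (43|53) = +1, matching the cycle-count sign.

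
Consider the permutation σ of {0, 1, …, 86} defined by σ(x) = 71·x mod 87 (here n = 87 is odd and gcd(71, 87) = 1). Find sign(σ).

Start at x=16: 16 → 5 → 7 → 62 → 52 → 38 → 1 → … (one orbit).
The orbit structure of x ↦ 71x mod 87: 8 orbits of sizes [14, 14, 14, 14, 14, 14, 2, 1].
With 8 cycles on 87 points, sign = (−1)^{87−8} = -1.

-1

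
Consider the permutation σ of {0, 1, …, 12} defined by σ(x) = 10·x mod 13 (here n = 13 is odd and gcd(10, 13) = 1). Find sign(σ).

+1

Start at x=10: 10 → 9 → 12 → 3 → 4 → 1 → 10 (one orbit).
The orbit structure of x ↦ 10x mod 13: 3 orbits of sizes [6, 6, 1].
Σ(ℓ_i−1) = 13−3 = 10; sign = (−1)^10 = +1.
Via Zolotarev, sign(π_{10}) = (10|13) = +1.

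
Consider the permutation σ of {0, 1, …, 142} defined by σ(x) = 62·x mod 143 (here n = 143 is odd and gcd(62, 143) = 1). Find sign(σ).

Start at x=1: 1 → 62 → 126 → 90 → 3 → 43 → 92 → … (one orbit).
π_62 has 8 disjoint cycles with lengths [30, 30, 30, 30, 10, 6, 6, 1] on {0,…,142}.
n − c = 143 − 8 = 135; sign = (−1)^135 = -1.

-1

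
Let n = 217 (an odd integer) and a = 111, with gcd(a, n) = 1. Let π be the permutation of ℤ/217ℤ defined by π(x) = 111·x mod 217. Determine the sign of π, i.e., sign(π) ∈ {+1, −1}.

Trace 50: π^k(50) = [50, 125, 204, 76, 190, 41, 211] for k=0..6.
Decompose π into cycles: lengths [30, 30, 30, 30, 30, 30, 15, 15, 2, 2, 2, 1] (12 cycles, including the fixed point 0).
With 12 cycles on 217 points, sign = (−1)^{217−12} = -1.
The Jacobi symbol (111|217) = -1 (Zolotarev) agrees.

-1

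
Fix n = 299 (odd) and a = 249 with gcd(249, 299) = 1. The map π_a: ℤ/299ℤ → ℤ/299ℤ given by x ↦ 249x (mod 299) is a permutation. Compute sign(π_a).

+1

Trace 67: π^k(67) = [67, 238, 60, 289, 201, 116, 180] for k=0..6.
5 cycles of lengths [132, 132, 22, 12, 1].
sign(π) = (−1)^{n − #cycles} = (−1)^{299−5} = (−1)^294 = +1.
Zolotarev: (249|299) = +1, matching the cycle-count sign.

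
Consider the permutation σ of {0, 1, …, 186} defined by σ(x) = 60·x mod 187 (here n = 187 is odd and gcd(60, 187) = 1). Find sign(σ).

Trace 36: π^k(36) = [36, 103, 9, 166, 49, 135, 59] for k=0..6.
π_60 has 9 disjoint cycles with lengths [40, 40, 40, 40, 8, 8, 5, 5, 1] on {0,…,186}.
With 9 cycles on 187 points, sign = (−1)^{187−9} = +1.
Check: (60/187) = +1 by Zolotarev.

+1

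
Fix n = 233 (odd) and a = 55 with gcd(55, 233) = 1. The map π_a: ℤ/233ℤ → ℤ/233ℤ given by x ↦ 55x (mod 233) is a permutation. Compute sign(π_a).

Orbit of 16 under x↦55x: [16, 181, 169, 208, 23, 100, 141]… (length divides ord_233(55)).
Decompose π into cycles: lengths [116, 116, 1] (3 cycles, including the fixed point 0).
With 3 cycles on 233 points, sign = (−1)^{233−3} = +1.

+1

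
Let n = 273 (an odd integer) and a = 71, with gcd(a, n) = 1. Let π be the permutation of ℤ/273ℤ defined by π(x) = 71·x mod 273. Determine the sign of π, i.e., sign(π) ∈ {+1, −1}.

Trace 64: π^k(64) = [64, 176, 211, 239, 43, 50, 1] for k=0..6.
π_71 has 35 disjoint cycles with lengths [12, 12, 12, 12, 12, 12, 12, 12, 12, 12, 12, 12, 12, 12, 12, 12, 12, 12, 12, 12, 12, 2, 2, 2, 2, 2, 2, 2, 1, 1, 1, 1, 1, 1, 1] on {0,…,272}.
273 − 35 = 238 transpositions; sign(π) = (−1)^238 = +1.

+1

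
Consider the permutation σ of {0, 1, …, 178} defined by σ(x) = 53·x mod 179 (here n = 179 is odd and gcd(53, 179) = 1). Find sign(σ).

-1

Trace 77: π^k(77) = [77, 143, 61, 11, 46, 111, 155] for k=0..6.
π_53 has 2 disjoint cycles with lengths [178, 1] on {0,…,178}.
179 − 2 = 177 transpositions; sign(π) = (−1)^177 = -1.
Zolotarev: (53|179) = -1, matching the cycle-count sign.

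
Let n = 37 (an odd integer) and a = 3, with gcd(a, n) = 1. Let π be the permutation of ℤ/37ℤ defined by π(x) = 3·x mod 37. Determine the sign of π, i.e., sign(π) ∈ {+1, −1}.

+1

Orbit of 9 under x↦3x: [9, 27, 7, 21, 26, 4, 12]… (length divides ord_37(3)).
Decompose π into cycles: lengths [18, 18, 1] (3 cycles, including the fixed point 0).
Σ(ℓ_i−1) = 37−3 = 34; sign = (−1)^34 = +1.
(3|37)_J = +1 (Zolotarev's lemma cross-check).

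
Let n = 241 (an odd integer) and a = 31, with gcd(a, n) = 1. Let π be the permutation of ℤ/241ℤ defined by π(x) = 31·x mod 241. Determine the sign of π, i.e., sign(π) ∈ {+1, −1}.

-1

Start at x=197: 197 → 82 → 132 → 236 → 86 → 15 → 224 → … (one orbit).
π_31 has 2 disjoint cycles with lengths [240, 1] on {0,…,240}.
241 − 2 = 239 transpositions; sign(π) = (−1)^239 = -1.
Zolotarev: (31|241) = -1, matching the cycle-count sign.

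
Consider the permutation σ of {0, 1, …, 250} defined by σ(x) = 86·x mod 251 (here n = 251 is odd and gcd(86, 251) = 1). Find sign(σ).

+1

Orbit of 7 under x↦86x: [7, 100, 66, 154, 192, 197, 125]… (length divides ord_251(86)).
Cycle type of π: 125×2 + 1; total 3 cycles.
n − c = 251 − 3 = 248; sign = (−1)^248 = +1.
Check: (86/251) = +1 by Zolotarev.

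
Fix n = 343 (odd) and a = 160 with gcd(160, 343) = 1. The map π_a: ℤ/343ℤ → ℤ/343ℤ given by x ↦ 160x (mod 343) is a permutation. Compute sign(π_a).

Trace 204: π^k(204) = [204, 55, 225, 328, 1, 160, 218] for k=0..6.
Decompose π into cycles: lengths [98, 98, 98, 14, 14, 14, 2, 2, 2, 1] (10 cycles, including the fixed point 0).
10 cycles on 343: each ℓ→(−1)^(ℓ−1), product (−1)^333 = -1.
Via Zolotarev, sign(π_{160}) = (160|343) = -1.

-1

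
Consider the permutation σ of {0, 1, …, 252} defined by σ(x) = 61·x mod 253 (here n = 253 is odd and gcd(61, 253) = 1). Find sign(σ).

Trace 222: π^k(222) = [222, 133, 17, 25, 7, 174, 241] for k=0..6.
Decompose π into cycles: lengths [110, 110, 22, 10, 1] (5 cycles, including the fixed point 0).
5 cycles on 253: each ℓ→(−1)^(ℓ−1), product (−1)^248 = +1.
Zolotarev: (61|253) = +1, matching the cycle-count sign.

+1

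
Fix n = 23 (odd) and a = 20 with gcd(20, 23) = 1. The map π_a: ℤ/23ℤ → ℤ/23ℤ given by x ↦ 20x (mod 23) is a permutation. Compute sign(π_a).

-1

Trace 11: π^k(11) = [11, 13, 7, 2, 17, 18, 15] for k=0..6.
Decompose π into cycles: lengths [22, 1] (2 cycles, including the fixed point 0).
n − c = 23 − 2 = 21; sign = (−1)^21 = -1.
Zolotarev: (20|23) = -1, matching the cycle-count sign.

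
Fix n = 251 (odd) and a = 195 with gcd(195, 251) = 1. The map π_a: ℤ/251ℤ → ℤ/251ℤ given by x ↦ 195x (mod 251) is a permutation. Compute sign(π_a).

Orbit of 100 under x↦195x: [100, 173, 101, 117, 225, 201, 39]… (length divides ord_251(195)).
Cycle lengths of π_195 on ℤ/251ℤ: [125, 125, 1]; 3 cycles in total.
Σ(ℓ_i−1) = 251−3 = 248; sign = (−1)^248 = +1.
The Jacobi symbol (195|251) = +1 (Zolotarev) agrees.

+1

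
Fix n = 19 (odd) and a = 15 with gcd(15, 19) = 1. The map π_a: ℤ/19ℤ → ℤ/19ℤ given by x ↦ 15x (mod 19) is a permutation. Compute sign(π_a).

Start at x=11: 11 → 13 → 5 → 18 → 4 → 3 → 7 → … (one orbit).
Decompose π into cycles: lengths [18, 1] (2 cycles, including the fixed point 0).
2 cycles on 19: each ℓ→(−1)^(ℓ−1), product (−1)^17 = -1.
Via Zolotarev, sign(π_{15}) = (15|19) = -1.

-1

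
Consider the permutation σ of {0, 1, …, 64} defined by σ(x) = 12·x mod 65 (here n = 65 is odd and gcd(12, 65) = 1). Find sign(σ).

-1

Orbit of 14 under x↦12x: [14, 38, 1, 12]… (length divides ord_65(12)).
Cycle lengths of π_12 on ℤ/65ℤ: [4, 4, 4, 4, 4, 4, 4, 4, 4, 4, 4, 4, 4, 2, 2, 2, 2, 2, 2, 1]; 20 cycles in total.
65 − 20 = 45 transpositions; sign(π) = (−1)^45 = -1.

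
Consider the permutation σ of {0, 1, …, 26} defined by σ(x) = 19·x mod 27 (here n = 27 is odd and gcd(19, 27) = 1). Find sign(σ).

+1

Start at x=10: 10 → 1 → 19 → 10 (one orbit).
Cycle type of π: 3×6 + 1×9; total 15 cycles.
15 cycles on 27: each ℓ→(−1)^(ℓ−1), product (−1)^12 = +1.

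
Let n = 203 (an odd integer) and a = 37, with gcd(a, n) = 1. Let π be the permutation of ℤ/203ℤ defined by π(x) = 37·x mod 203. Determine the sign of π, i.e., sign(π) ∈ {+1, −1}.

-1

Start at x=36: 36 → 114 → 158 → 162 → 107 → 102 → 120 → … (one orbit).
6 cycles of lengths [84, 84, 28, 3, 3, 1].
Σ(ℓ_i−1) = 203−6 = 197; sign = (−1)^197 = -1.
Check: (37/203) = -1 by Zolotarev.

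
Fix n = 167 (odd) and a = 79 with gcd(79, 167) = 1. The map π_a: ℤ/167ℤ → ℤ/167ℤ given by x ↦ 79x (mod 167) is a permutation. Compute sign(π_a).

-1

Start at x=18: 18 → 86 → 114 → 155 → 54 → 91 → 8 → … (one orbit).
2 cycles of lengths [166, 1].
167 − 2 = 165 transpositions; sign(π) = (−1)^165 = -1.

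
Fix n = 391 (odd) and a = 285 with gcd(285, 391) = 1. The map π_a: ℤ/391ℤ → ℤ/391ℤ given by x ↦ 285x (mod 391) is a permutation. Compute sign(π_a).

Start at x=220: 220 → 140 → 18 → 47 → 101 → 242 → 154 → … (one orbit).
The orbit structure of x ↦ 285x mod 391: 15 orbits of sizes [44, 44, 44, 44, 44, 44, 44, 44, 11, 11, 4, 4, 4, 4, 1].
15 cycles on 391: each ℓ→(−1)^(ℓ−1), product (−1)^376 = +1.

+1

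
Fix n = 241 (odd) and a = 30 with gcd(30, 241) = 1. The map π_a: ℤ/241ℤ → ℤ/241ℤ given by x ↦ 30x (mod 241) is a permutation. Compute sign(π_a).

Start at x=233: 233 → 1 → 30 → 177 → 8 → 240 → 211 → … (one orbit).
Cycle type of π: 8×30 + 1; total 31 cycles.
sign(π) = (−1)^{n − #cycles} = (−1)^{241−31} = (−1)^210 = +1.

+1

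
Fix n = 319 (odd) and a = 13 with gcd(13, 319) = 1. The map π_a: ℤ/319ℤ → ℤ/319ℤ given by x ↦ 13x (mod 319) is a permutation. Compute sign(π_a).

-1

Start at x=57: 57 → 103 → 63 → 181 → 120 → 284 → 183 → … (one orbit).
The orbit structure of x ↦ 13x mod 319: 8 orbits of sizes [70, 70, 70, 70, 14, 14, 10, 1].
sign(π) = (−1)^{n − #cycles} = (−1)^{319−8} = (−1)^311 = -1.
(13|319)_J = -1 (Zolotarev's lemma cross-check).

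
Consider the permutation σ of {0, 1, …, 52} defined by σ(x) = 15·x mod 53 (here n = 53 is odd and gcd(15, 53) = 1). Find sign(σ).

Orbit of 24 under x↦15x: [24, 42, 47, 16, 28, 49, 46]… (length divides ord_53(15)).
The orbit structure of x ↦ 15x mod 53: 5 orbits of sizes [13, 13, 13, 13, 1].
n − c = 53 − 5 = 48; sign = (−1)^48 = +1.

+1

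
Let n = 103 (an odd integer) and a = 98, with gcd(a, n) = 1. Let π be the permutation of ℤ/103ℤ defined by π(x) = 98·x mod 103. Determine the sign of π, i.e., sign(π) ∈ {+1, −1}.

Trace 8: π^k(8) = [8, 63, 97, 30, 56, 29, 61] for k=0..6.
Cycle type of π: 51×2 + 1; total 3 cycles.
sign(π) = (−1)^{n − #cycles} = (−1)^{103−3} = (−1)^100 = +1.

+1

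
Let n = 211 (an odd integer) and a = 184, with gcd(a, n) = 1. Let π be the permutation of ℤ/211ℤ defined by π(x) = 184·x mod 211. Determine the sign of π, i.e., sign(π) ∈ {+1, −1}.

Orbit of 122 under x↦184x: [122, 82, 107, 65, 144, 121, 109]… (length divides ord_211(184)).
Cycle lengths of π_184 on ℤ/211ℤ: [35, 35, 35, 35, 35, 35, 1]; 7 cycles in total.
sign(π) = (−1)^{n − #cycles} = (−1)^{211−7} = (−1)^204 = +1.

+1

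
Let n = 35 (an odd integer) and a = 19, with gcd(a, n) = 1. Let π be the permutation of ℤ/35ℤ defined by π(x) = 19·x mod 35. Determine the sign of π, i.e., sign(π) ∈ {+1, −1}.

Start at x=19: 19 → 11 → 34 → 16 → 24 → 1 → 19 (one orbit).
Cycle lengths of π_19 on ℤ/35ℤ: [6, 6, 6, 6, 6, 2, 2, 1]; 8 cycles in total.
n − c = 35 − 8 = 27; sign = (−1)^27 = -1.

-1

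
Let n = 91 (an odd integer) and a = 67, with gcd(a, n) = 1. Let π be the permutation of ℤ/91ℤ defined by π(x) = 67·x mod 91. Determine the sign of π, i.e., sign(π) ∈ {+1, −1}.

Orbit of 8 under x↦67x: [8, 81, 58, 64, 11, 9, 57]… (length divides ord_91(67)).
Decompose π into cycles: lengths [12, 12, 12, 12, 12, 12, 12, 3, 3, 1] (10 cycles, including the fixed point 0).
Σ(ℓ_i−1) = 91−10 = 81; sign = (−1)^81 = -1.
Zolotarev: (67|91) = -1, matching the cycle-count sign.

-1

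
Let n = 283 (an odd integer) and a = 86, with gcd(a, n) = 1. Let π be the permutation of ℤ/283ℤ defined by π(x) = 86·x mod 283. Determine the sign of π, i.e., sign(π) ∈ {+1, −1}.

+1

Start at x=16: 16 → 244 → 42 → 216 → 181 → 1 → 86 → … (one orbit).
The orbit structure of x ↦ 86x mod 283: 7 orbits of sizes [47, 47, 47, 47, 47, 47, 1].
283 − 7 = 276 transpositions; sign(π) = (−1)^276 = +1.
The Jacobi symbol (86|283) = +1 (Zolotarev) agrees.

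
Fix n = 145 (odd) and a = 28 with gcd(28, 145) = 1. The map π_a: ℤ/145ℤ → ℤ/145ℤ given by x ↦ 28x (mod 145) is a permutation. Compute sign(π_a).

-1

Trace 28: π^k(28) = [28, 59, 57, 1] for k=0..3.
The orbit structure of x ↦ 28x mod 145: 44 orbits of sizes [4, 4, 4, 4, 4, 4, 4, 4, 4, 4, 4, 4, 4, 4, 4, 4, 4, 4, 4, 4, 4, 4, 4, 4, 4, 4, 4, 4, 4, 2, 2, 2, 2, 2, 2, 2, 2, 2, 2, 2, 2, 2, 2, 1].
With 44 cycles on 145 points, sign = (−1)^{145−44} = -1.
Via Zolotarev, sign(π_{28}) = (28|145) = -1.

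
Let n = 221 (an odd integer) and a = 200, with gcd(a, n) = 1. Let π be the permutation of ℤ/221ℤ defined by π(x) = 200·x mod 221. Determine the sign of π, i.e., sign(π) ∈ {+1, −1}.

Start at x=21: 21 → 1 → 200 → 220 → 21 (one orbit).
Cycle lengths of π_200 on ℤ/221ℤ: [4, 4, 4, 4, 4, 4, 4, 4, 4, 4, 4, 4, 4, 4, 4, 4, 4, 4, 4, 4, 4, 4, 4, 4, 4, 4, 4, 4, 4, 4, 4, 4, 4, 4, 4, 4, 4, 4, 4, 4, 4, 4, 4, 4, 4, 4, 4, 4, 4, 4, 4, 4, 4, 4, 4, 1]; 56 cycles in total.
221 − 56 = 165 transpositions; sign(π) = (−1)^165 = -1.

-1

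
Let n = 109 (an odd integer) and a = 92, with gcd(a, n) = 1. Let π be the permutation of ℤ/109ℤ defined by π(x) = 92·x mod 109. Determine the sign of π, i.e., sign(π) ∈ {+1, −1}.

Trace 64: π^k(64) = [64, 2, 75, 33, 93, 54, 63] for k=0..6.
π_92 has 4 disjoint cycles with lengths [36, 36, 36, 1] on {0,…,108}.
sign(π) = (−1)^{n − #cycles} = (−1)^{109−4} = (−1)^105 = -1.
(92|109)_J = -1 (Zolotarev's lemma cross-check).

-1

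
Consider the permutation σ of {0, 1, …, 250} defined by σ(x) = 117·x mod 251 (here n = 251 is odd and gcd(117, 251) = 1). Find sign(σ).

+1

Start at x=180: 180 → 227 → 204 → 23 → 181 → 93 → 88 → … (one orbit).
Cycle type of π: 125×2 + 1; total 3 cycles.
With 3 cycles on 251 points, sign = (−1)^{251−3} = +1.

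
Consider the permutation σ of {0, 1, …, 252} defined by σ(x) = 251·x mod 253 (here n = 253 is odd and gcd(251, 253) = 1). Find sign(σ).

Trace 174: π^k(174) = [174, 158, 190, 126, 1, 251, 4] for k=0..6.
The orbit structure of x ↦ 251x mod 253: 6 orbits of sizes [110, 110, 22, 5, 5, 1].
sign(π) = (−1)^{n − #cycles} = (−1)^{253−6} = (−1)^247 = -1.

-1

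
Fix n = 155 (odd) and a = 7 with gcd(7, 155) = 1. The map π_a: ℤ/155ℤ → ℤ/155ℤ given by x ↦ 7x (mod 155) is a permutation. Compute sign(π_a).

-1

Orbit of 39 under x↦7x: [39, 118, 51, 47, 19, 133, 1]… (length divides ord_155(7)).
6 cycles of lengths [60, 60, 15, 15, 4, 1].
6 cycles on 155: each ℓ→(−1)^(ℓ−1), product (−1)^149 = -1.
Zolotarev: (7|155) = -1, matching the cycle-count sign.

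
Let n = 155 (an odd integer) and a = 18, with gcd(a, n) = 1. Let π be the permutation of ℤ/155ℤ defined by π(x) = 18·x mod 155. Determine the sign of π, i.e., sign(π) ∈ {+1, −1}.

-1

Start at x=138: 138 → 4 → 72 → 56 → 78 → 9 → 7 → … (one orbit).
π_18 has 6 disjoint cycles with lengths [60, 60, 15, 15, 4, 1] on {0,…,154}.
With 6 cycles on 155 points, sign = (−1)^{155−6} = -1.
Zolotarev: (18|155) = -1, matching the cycle-count sign.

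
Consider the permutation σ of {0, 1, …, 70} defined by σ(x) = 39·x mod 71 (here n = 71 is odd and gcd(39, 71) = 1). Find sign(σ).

-1

Start at x=51: 51 → 1 → 39 → 30 → 34 → 48 → 26 → … (one orbit).
Cycle lengths of π_39 on ℤ/71ℤ: [14, 14, 14, 14, 14, 1]; 6 cycles in total.
With 6 cycles on 71 points, sign = (−1)^{71−6} = -1.
Zolotarev: (39|71) = -1, matching the cycle-count sign.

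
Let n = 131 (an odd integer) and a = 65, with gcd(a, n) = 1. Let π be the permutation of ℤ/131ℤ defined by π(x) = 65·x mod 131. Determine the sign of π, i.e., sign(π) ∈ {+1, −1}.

+1

Trace 65: π^k(65) = [65, 33, 49, 41, 45, 43, 44] for k=0..6.
Cycle lengths of π_65 on ℤ/131ℤ: [65, 65, 1]; 3 cycles in total.
3 cycles on 131: each ℓ→(−1)^(ℓ−1), product (−1)^128 = +1.
(65|131)_J = +1 (Zolotarev's lemma cross-check).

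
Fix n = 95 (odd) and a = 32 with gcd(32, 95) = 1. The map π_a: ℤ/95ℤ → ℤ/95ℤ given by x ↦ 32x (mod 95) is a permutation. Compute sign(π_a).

+1

Start at x=44: 44 → 78 → 26 → 72 → 24 → 8 → 66 → … (one orbit).
π_32 has 5 disjoint cycles with lengths [36, 36, 18, 4, 1] on {0,…,94}.
5 cycles on 95: each ℓ→(−1)^(ℓ−1), product (−1)^90 = +1.
The Jacobi symbol (32|95) = +1 (Zolotarev) agrees.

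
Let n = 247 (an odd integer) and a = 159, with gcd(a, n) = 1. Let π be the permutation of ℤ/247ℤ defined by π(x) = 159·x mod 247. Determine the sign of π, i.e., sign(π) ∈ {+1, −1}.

+1

Trace 87: π^k(87) = [87, 1, 159] for k=0..2.
Decompose π into cycles: lengths [3, 3, 3, 3, 3, 3, 3, 3, 3, 3, 3, 3, 3, 3, 3, 3, 3, 3, 3, 3, 3, 3, 3, 3, 3, 3, 3, 3, 3, 3, 3, 3, 3, 3, 3, 3, 3, 3, 3, 3, 3, 3, 3, 3, 3, 3, 3, 3, 3, 3, 3, 3, 3, 3, 3, 3, 3, 3, 3, 3, 3, 3, 3, 3, 3, 3, 3, 3, 3, 3, 3, 3, 3, 3, 3, 3, 3, 3, 3, 3, 3, 3, 1] (83 cycles, including the fixed point 0).
n − c = 247 − 83 = 164; sign = (−1)^164 = +1.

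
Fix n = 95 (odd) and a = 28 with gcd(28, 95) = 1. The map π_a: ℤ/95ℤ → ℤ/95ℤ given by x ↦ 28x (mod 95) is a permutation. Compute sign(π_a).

Trace 23: π^k(23) = [23, 74, 77, 66, 43, 64, 82] for k=0..6.
The orbit structure of x ↦ 28x mod 95: 6 orbits of sizes [36, 36, 9, 9, 4, 1].
6 cycles on 95: each ℓ→(−1)^(ℓ−1), product (−1)^89 = -1.
The Jacobi symbol (28|95) = -1 (Zolotarev) agrees.

-1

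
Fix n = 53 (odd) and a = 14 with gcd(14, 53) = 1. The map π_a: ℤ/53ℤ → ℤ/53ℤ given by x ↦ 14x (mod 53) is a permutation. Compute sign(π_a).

-1

Orbit of 35 under x↦14x: [35, 13, 23, 4, 3, 42, 5]… (length divides ord_53(14)).
The orbit structure of x ↦ 14x mod 53: 2 orbits of sizes [52, 1].
53 − 2 = 51 transpositions; sign(π) = (−1)^51 = -1.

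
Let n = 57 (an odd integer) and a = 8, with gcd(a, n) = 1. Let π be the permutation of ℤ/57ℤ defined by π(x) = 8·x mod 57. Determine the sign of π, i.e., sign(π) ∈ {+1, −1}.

Orbit of 49 under x↦8x: [49, 50, 1, 8, 7, 56]… (length divides ord_57(8)).
Cycle type of π: 6×9 + 2 + 1; total 11 cycles.
With 11 cycles on 57 points, sign = (−1)^{57−11} = +1.
(8|57)_J = +1 (Zolotarev's lemma cross-check).

+1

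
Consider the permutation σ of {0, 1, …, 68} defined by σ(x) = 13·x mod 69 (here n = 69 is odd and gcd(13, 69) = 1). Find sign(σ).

+1

Start at x=58: 58 → 64 → 4 → 52 → 55 → 25 → 49 → … (one orbit).
π_13 has 9 disjoint cycles with lengths [11, 11, 11, 11, 11, 11, 1, 1, 1] on {0,…,68}.
Σ(ℓ_i−1) = 69−9 = 60; sign = (−1)^60 = +1.
Check: (13/69) = +1 by Zolotarev.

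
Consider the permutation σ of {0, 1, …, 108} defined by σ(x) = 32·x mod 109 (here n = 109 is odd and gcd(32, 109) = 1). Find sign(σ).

-1

Trace 2: π^k(2) = [2, 64, 86, 27, 101, 71, 92] for k=0..6.
Cycle type of π: 36×3 + 1; total 4 cycles.
n − c = 109 − 4 = 105; sign = (−1)^105 = -1.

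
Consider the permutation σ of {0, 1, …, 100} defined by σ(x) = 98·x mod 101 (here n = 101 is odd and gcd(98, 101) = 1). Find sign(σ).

Trace 87: π^k(87) = [87, 42, 76, 75, 78, 69, 96] for k=0..6.
The orbit structure of x ↦ 98x mod 101: 2 orbits of sizes [100, 1].
With 2 cycles on 101 points, sign = (−1)^{101−2} = -1.
Via Zolotarev, sign(π_{98}) = (98|101) = -1.

-1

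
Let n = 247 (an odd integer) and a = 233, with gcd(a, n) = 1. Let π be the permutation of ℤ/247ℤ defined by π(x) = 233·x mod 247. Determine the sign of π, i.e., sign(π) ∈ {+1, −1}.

Start at x=77: 77 → 157 → 25 → 144 → 207 → 66 → 64 → … (one orbit).
π_233 has 21 disjoint cycles with lengths [18, 18, 18, 18, 18, 18, 18, 18, 18, 18, 18, 18, 9, 9, 2, 2, 2, 2, 2, 2, 1] on {0,…,246}.
sign(π) = (−1)^{n − #cycles} = (−1)^{247−21} = (−1)^226 = +1.

+1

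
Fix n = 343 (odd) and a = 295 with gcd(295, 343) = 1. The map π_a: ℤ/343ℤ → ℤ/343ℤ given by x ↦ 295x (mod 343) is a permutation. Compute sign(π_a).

+1

Start at x=197: 197 → 148 → 99 → 50 → 1 → 295 → 246 → 197 (one orbit).
Cycle lengths of π_295 on ℤ/343ℤ: [7, 7, 7, 7, 7, 7, 7, 7, 7, 7, 7, 7, 7, 7, 7, 7, 7, 7, 7, 7, 7, 7, 7, 7, 7, 7, 7, 7, 7, 7, 7, 7, 7, 7, 7, 7, 7, 7, 7, 7, 7, 7, 1, 1, 1, 1, 1, 1, 1, 1, 1, 1, 1, 1, 1, 1, 1, 1, 1, 1, 1, 1, 1, 1, 1, 1, 1, 1, 1, 1, 1, 1, 1, 1, 1, 1, 1, 1, 1, 1, 1, 1, 1, 1, 1, 1, 1, 1, 1, 1, 1]; 91 cycles in total.
n − c = 343 − 91 = 252; sign = (−1)^252 = +1.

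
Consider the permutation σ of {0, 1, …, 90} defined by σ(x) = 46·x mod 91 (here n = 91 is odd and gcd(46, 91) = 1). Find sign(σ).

-1

Orbit of 8 under x↦46x: [8, 4, 2, 1, 46, 23, 57]… (length divides ord_91(46)).
The orbit structure of x ↦ 46x mod 91: 10 orbits of sizes [12, 12, 12, 12, 12, 12, 12, 3, 3, 1].
n − c = 91 − 10 = 81; sign = (−1)^81 = -1.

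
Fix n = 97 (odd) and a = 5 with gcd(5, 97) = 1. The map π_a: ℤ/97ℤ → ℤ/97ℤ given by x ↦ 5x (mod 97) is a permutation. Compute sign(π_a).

Trace 83: π^k(83) = [83, 27, 38, 93, 77, 94, 82] for k=0..6.
2 cycles of lengths [96, 1].
With 2 cycles on 97 points, sign = (−1)^{97−2} = -1.

-1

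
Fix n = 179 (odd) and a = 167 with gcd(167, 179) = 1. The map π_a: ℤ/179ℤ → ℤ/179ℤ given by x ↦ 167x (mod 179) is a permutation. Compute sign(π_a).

-1

Trace 39: π^k(39) = [39, 69, 67, 91, 161, 37, 93] for k=0..6.
Cycle lengths of π_167 on ℤ/179ℤ: [178, 1]; 2 cycles in total.
sign(π) = (−1)^{n − #cycles} = (−1)^{179−2} = (−1)^177 = -1.
The Jacobi symbol (167|179) = -1 (Zolotarev) agrees.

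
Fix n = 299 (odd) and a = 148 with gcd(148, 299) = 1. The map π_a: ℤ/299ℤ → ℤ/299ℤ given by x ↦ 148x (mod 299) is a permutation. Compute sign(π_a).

Trace 233: π^k(233) = [233, 99, 1, 148, 77, 34, 248] for k=0..6.
11 cycles of lengths [44, 44, 44, 44, 44, 44, 22, 4, 4, 4, 1].
Σ(ℓ_i−1) = 299−11 = 288; sign = (−1)^288 = +1.
Check: (148/299) = +1 by Zolotarev.

+1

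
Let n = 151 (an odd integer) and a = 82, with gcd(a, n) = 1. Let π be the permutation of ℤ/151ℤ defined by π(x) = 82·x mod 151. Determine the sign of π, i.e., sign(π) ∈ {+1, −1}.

Orbit of 51 under x↦82x: [51, 105, 3, 95, 89, 50, 23]… (length divides ord_151(82)).
Cycle type of π: 150 + 1; total 2 cycles.
With 2 cycles on 151 points, sign = (−1)^{151−2} = -1.
Check: (82/151) = -1 by Zolotarev.

-1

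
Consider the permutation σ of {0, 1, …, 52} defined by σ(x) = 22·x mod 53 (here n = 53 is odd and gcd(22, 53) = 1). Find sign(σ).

-1

Orbit of 44 under x↦22x: [44, 14, 43, 45, 36, 50, 40]… (length divides ord_53(22)).
Decompose π into cycles: lengths [52, 1] (2 cycles, including the fixed point 0).
n − c = 53 − 2 = 51; sign = (−1)^51 = -1.
Zolotarev: (22|53) = -1, matching the cycle-count sign.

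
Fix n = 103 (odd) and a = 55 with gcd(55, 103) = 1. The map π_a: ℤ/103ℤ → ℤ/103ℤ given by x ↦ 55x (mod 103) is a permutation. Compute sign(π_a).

+1

Orbit of 83 under x↦55x: [83, 33, 64, 18, 63, 66, 25]… (length divides ord_103(55)).
Cycle type of π: 51×2 + 1; total 3 cycles.
With 3 cycles on 103 points, sign = (−1)^{103−3} = +1.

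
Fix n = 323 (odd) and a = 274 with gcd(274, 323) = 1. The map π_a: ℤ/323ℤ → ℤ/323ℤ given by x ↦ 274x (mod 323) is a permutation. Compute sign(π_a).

-1

Trace 140: π^k(140) = [140, 246, 220, 202, 115, 179, 273] for k=0..6.
π_274 has 18 disjoint cycles with lengths [24, 24, 24, 24, 24, 24, 24, 24, 24, 24, 24, 24, 8, 8, 6, 6, 6, 1] on {0,…,322}.
323 − 18 = 305 transpositions; sign(π) = (−1)^305 = -1.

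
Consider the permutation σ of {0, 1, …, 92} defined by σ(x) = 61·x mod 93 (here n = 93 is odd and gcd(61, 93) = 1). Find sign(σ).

Start at x=1: 1 → 61 → 1 (one orbit).
The orbit structure of x ↦ 61x mod 93: 48 orbits of sizes [2, 2, 2, 2, 2, 2, 2, 2, 2, 2, 2, 2, 2, 2, 2, 2, 2, 2, 2, 2, 2, 2, 2, 2, 2, 2, 2, 2, 2, 2, 2, 2, 2, 2, 2, 2, 2, 2, 2, 2, 2, 2, 2, 2, 2, 1, 1, 1].
sign(π) = (−1)^{n − #cycles} = (−1)^{93−48} = (−1)^45 = -1.
Via Zolotarev, sign(π_{61}) = (61|93) = -1.

-1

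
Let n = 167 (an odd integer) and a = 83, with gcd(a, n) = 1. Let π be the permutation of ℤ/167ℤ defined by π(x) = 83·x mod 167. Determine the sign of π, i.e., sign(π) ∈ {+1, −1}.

-1

Orbit of 161 under x↦83x: [161, 3, 82, 126, 104, 115, 26]… (length divides ord_167(83)).
Cycle lengths of π_83 on ℤ/167ℤ: [166, 1]; 2 cycles in total.
n − c = 167 − 2 = 165; sign = (−1)^165 = -1.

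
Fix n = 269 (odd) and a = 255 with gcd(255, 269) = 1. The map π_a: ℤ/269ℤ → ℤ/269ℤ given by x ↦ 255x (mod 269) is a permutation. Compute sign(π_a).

Trace 43: π^k(43) = [43, 205, 89, 99, 228, 36, 34] for k=0..6.
Cycle type of π: 134×2 + 1; total 3 cycles.
With 3 cycles on 269 points, sign = (−1)^{269−3} = +1.

+1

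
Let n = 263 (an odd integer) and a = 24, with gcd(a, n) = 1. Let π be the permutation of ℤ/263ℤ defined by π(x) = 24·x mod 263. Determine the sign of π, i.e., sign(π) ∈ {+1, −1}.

+1

Orbit of 187 under x↦24x: [187, 17, 145, 61, 149, 157, 86]… (length divides ord_263(24)).
π_24 has 3 disjoint cycles with lengths [131, 131, 1] on {0,…,262}.
Σ(ℓ_i−1) = 263−3 = 260; sign = (−1)^260 = +1.
The Jacobi symbol (24|263) = +1 (Zolotarev) agrees.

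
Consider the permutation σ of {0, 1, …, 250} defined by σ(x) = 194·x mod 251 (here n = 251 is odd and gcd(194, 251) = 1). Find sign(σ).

Start at x=41: 41 → 173 → 179 → 88 → 4 → 23 → 195 → … (one orbit).
The orbit structure of x ↦ 194x mod 251: 3 orbits of sizes [125, 125, 1].
sign(π) = (−1)^{n − #cycles} = (−1)^{251−3} = (−1)^248 = +1.
(194|251)_J = +1 (Zolotarev's lemma cross-check).

+1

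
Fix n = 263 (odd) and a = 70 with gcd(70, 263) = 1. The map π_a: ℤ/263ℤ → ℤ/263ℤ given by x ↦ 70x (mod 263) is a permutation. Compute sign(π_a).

Trace 61: π^k(61) = [61, 62, 132, 35, 83, 24, 102] for k=0..6.
π_70 has 3 disjoint cycles with lengths [131, 131, 1] on {0,…,262}.
263 − 3 = 260 transpositions; sign(π) = (−1)^260 = +1.
(70|263)_J = +1 (Zolotarev's lemma cross-check).

+1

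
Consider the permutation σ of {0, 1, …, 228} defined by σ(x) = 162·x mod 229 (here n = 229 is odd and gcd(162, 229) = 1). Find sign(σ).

-1

Start at x=74: 74 → 80 → 136 → 48 → 219 → 212 → 223 → … (one orbit).
π_162 has 2 disjoint cycles with lengths [228, 1] on {0,…,228}.
With 2 cycles on 229 points, sign = (−1)^{229−2} = -1.
(162|229)_J = -1 (Zolotarev's lemma cross-check).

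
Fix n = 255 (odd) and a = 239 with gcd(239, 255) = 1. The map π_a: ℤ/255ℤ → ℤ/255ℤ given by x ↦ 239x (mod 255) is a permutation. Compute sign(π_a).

Trace 1: π^k(1) = [1, 239] for k=0..1.
Cycle type of π: 2×119 + 1×17; total 136 cycles.
136 cycles on 255: each ℓ→(−1)^(ℓ−1), product (−1)^119 = -1.

-1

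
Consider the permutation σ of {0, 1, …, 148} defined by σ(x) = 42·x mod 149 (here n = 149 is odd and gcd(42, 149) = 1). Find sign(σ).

+1

Trace 85: π^k(85) = [85, 143, 46, 144, 88, 120, 123] for k=0..6.
π_42 has 3 disjoint cycles with lengths [74, 74, 1] on {0,…,148}.
149 − 3 = 146 transpositions; sign(π) = (−1)^146 = +1.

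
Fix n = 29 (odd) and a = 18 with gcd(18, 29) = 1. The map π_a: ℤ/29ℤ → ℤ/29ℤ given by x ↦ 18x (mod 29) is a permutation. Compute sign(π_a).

-1

Trace 10: π^k(10) = [10, 6, 21, 1, 18, 5, 3] for k=0..6.
The orbit structure of x ↦ 18x mod 29: 2 orbits of sizes [28, 1].
sign(π) = (−1)^{n − #cycles} = (−1)^{29−2} = (−1)^27 = -1.
Via Zolotarev, sign(π_{18}) = (18|29) = -1.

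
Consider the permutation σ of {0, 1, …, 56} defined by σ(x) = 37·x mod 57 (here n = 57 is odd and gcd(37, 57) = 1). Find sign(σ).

-1

Orbit of 1 under x↦37x: [1, 37]… (length divides ord_57(37)).
The orbit structure of x ↦ 37x mod 57: 30 orbits of sizes [2, 2, 2, 2, 2, 2, 2, 2, 2, 2, 2, 2, 2, 2, 2, 2, 2, 2, 2, 2, 2, 2, 2, 2, 2, 2, 2, 1, 1, 1].
57 − 30 = 27 transpositions; sign(π) = (−1)^27 = -1.
Check: (37/57) = -1 by Zolotarev.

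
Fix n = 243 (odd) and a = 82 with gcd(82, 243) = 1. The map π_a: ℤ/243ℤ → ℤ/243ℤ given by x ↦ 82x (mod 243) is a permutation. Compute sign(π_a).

+1

Orbit of 163 under x↦82x: [163, 1, 82]… (length divides ord_243(82)).
135 cycles of lengths [3, 3, 3, 3, 3, 3, 3, 3, 3, 3, 3, 3, 3, 3, 3, 3, 3, 3, 3, 3, 3, 3, 3, 3, 3, 3, 3, 3, 3, 3, 3, 3, 3, 3, 3, 3, 3, 3, 3, 3, 3, 3, 3, 3, 3, 3, 3, 3, 3, 3, 3, 3, 3, 3, 1, 1, 1, 1, 1, 1, 1, 1, 1, 1, 1, 1, 1, 1, 1, 1, 1, 1, 1, 1, 1, 1, 1, 1, 1, 1, 1, 1, 1, 1, 1, 1, 1, 1, 1, 1, 1, 1, 1, 1, 1, 1, 1, 1, 1, 1, 1, 1, 1, 1, 1, 1, 1, 1, 1, 1, 1, 1, 1, 1, 1, 1, 1, 1, 1, 1, 1, 1, 1, 1, 1, 1, 1, 1, 1, 1, 1, 1, 1, 1, 1].
135 cycles on 243: each ℓ→(−1)^(ℓ−1), product (−1)^108 = +1.
Via Zolotarev, sign(π_{82}) = (82|243) = +1.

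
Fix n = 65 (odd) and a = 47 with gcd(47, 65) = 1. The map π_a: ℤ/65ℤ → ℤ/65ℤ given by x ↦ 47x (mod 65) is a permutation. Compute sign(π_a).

Trace 64: π^k(64) = [64, 18, 1, 47] for k=0..3.
The orbit structure of x ↦ 47x mod 65: 17 orbits of sizes [4, 4, 4, 4, 4, 4, 4, 4, 4, 4, 4, 4, 4, 4, 4, 4, 1].
sign(π) = (−1)^{n − #cycles} = (−1)^{65−17} = (−1)^48 = +1.

+1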